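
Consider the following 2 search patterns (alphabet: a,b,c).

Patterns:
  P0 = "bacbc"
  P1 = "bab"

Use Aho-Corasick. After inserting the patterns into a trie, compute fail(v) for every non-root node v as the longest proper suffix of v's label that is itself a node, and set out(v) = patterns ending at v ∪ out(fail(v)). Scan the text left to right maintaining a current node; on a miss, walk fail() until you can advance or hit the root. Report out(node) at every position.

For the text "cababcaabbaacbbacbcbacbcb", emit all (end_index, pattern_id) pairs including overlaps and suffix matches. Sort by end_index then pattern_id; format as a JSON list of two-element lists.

Build automaton:
Trie (insert patterns):
  n0 'ε': b→1
  n1 'b': a→2
  n2 'ba': b→6 c→3
  n3 'bac': b→4
  n4 'bacb': c→5
  n5 'bacbc': ·  [P0 ends]
  n6 'bab': ·  [P1 ends]

BFS fail/out derivation:
  n1('b'): parent n0 fail=0; on 'b' 0 → fail=0;  out ∅∪∅=∅
  n2('ba'): parent n1 fail=0; on 'a' 0 → fail=0;  out ∅∪∅=∅
  n3('bac'): parent n2 fail=0; on 'c' 0 → fail=0;  out ∅∪∅=∅
  n6('bab'): parent n2 fail=0; on 'b' 0 → fail=1;  out {1}∪∅={1}
  n4('bacb'): parent n3 fail=0; on 'b' 0 → fail=1;  out ∅∪∅=∅
  n5('bacbc'): parent n4 fail=1; on 'c' 1→0 → fail=0;  out {0}∪∅={0}

Text stream:
[0] read 'c'  n0⇒n0
[1] read 'a'  n0⇒n0
[2] read 'b'  n0⇒n1
[3] read 'a'  n1⇒n2
[4] read 'b'  n2⇒n6  emit P1@[2:4]
[5] read 'c'  n6⇒n0 (fail-walked)
[6] read 'a'  n0⇒n0
[7] read 'a'  n0⇒n0
[8] read 'b'  n0⇒n1
[9] read 'b'  n1⇒n1 (fail-walked)
[10] read 'a'  n1⇒n2
[11] read 'a'  n2⇒n0 (fail-walked)
[12] read 'c'  n0⇒n0
[13] read 'b'  n0⇒n1
[14] read 'b'  n1⇒n1 (fail-walked)
[15] read 'a'  n1⇒n2
[16] read 'c'  n2⇒n3
[17] read 'b'  n3⇒n4
[18] read 'c'  n4⇒n5  emit P0@[14:18]
[19] read 'b'  n5⇒n1 (fail-walked)
[20] read 'a'  n1⇒n2
[21] read 'c'  n2⇒n3
[22] read 'b'  n3⇒n4
[23] read 'c'  n4⇒n5  emit P0@[19:23]
[24] read 'b'  n5⇒n1 (fail-walked)

All matches (sorted): [[4,1],[18,0],[23,0]]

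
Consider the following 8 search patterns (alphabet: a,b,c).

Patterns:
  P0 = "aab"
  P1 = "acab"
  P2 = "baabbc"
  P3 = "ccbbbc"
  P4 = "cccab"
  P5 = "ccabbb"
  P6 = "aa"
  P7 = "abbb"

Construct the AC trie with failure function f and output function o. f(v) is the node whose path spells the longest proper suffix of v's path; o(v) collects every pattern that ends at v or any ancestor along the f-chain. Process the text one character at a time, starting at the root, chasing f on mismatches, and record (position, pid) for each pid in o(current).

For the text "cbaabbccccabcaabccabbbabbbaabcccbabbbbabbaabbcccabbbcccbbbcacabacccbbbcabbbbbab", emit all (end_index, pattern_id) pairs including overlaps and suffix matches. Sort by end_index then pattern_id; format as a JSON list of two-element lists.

Build automaton:
Trie (insert patterns):
  0='ε' goto a→1 b→7 c→13
  1='a' goto a→2 b→26 c→4
  2='aa' goto b→3  [P6 ends]
  3='aab' goto ·  [P0 ends]
  4='ac' goto a→5
  5='aca' goto b→6
  6='acab' goto ·  [P1 ends]
  7='b' goto a→8
  8='ba' goto a→9
  9='baa' goto b→10
  10='baab' goto b→11
  11='baabb' goto c→12
  12='baabbc' goto ·  [P2 ends]
  13='c' goto c→14
  14='cc' goto a→22 b→15 c→19
  15='ccb' goto b→16
  16='ccbb' goto b→17
  17='ccbbb' goto c→18
  18='ccbbbc' goto ·  [P3 ends]
  19='ccc' goto a→20
  20='ccca' goto b→21
  21='cccab' goto ·  [P4 ends]
  22='cca' goto b→23
  23='ccab' goto b→24
  24='ccabb' goto b→25
  25='ccabbb' goto ·  [P5 ends]
  26='ab' goto b→27
  27='abb' goto b→28
  28='abbb' goto ·  [P7 ends]

BFS fail/out derivation:
  n1('a'): parent n0 fail=0; on 'a' 0 → fail=0;  out ∅∪∅=∅
  n7('b'): parent n0 fail=0; on 'b' 0 → fail=0;  out ∅∪∅=∅
  n13('c'): parent n0 fail=0; on 'c' 0 → fail=0;  out ∅∪∅=∅
  n2('aa'): parent n1 fail=0; on 'a' 0 → fail=1;  out {6}∪∅={6}
  n4('ac'): parent n1 fail=0; on 'c' 0 → fail=13;  out ∅∪∅=∅
  n8('ba'): parent n7 fail=0; on 'a' 0 → fail=1;  out ∅∪∅=∅
  n14('cc'): parent n13 fail=0; on 'c' 0 → fail=13;  out ∅∪∅=∅
  n26('ab'): parent n1 fail=0; on 'b' 0 → fail=7;  out ∅∪∅=∅
  n3('aab'): parent n2 fail=1; on 'b' 1 → fail=26;  out {0}∪∅={0}
  n5('aca'): parent n4 fail=13; on 'a' 13→0 → fail=1;  out ∅∪∅=∅
  n9('baa'): parent n8 fail=1; on 'a' 1 → fail=2;  out ∅∪{6}={6}
  n15('ccb'): parent n14 fail=13; on 'b' 13→0 → fail=7;  out ∅∪∅=∅
  n19('ccc'): parent n14 fail=13; on 'c' 13 → fail=14;  out ∅∪∅=∅
  n22('cca'): parent n14 fail=13; on 'a' 13→0 → fail=1;  out ∅∪∅=∅
  n27('abb'): parent n26 fail=7; on 'b' 7→0 → fail=7;  out ∅∪∅=∅
  n6('acab'): parent n5 fail=1; on 'b' 1 → fail=26;  out {1}∪∅={1}
  n10('baab'): parent n9 fail=2; on 'b' 2 → fail=3;  out ∅∪{0}={0}
  n16('ccbb'): parent n15 fail=7; on 'b' 7→0 → fail=7;  out ∅∪∅=∅
  n20('ccca'): parent n19 fail=14; on 'a' 14 → fail=22;  out ∅∪∅=∅
  n23('ccab'): parent n22 fail=1; on 'b' 1 → fail=26;  out ∅∪∅=∅
  n28('abbb'): parent n27 fail=7; on 'b' 7→0 → fail=7;  out {7}∪∅={7}
  n11('baabb'): parent n10 fail=3; on 'b' 3→26 → fail=27;  out ∅∪∅=∅
  n17('ccbbb'): parent n16 fail=7; on 'b' 7→0 → fail=7;  out ∅∪∅=∅
  n21('cccab'): parent n20 fail=22; on 'b' 22 → fail=23;  out {4}∪∅={4}
  n24('ccabb'): parent n23 fail=26; on 'b' 26 → fail=27;  out ∅∪∅=∅
  n12('baabbc'): parent n11 fail=27; on 'c' 27→7→0 → fail=13;  out {2}∪∅={2}
  n18('ccbbbc'): parent n17 fail=7; on 'c' 7→0 → fail=13;  out {3}∪∅={3}
  n25('ccabbb'): parent n24 fail=27; on 'b' 27 → fail=28;  out {5}∪{7}={5,7}

Scan:
i=0 'c': node 0→13
i=1 'b': node 13→7 ·f
i=2 'a': node 7→8
i=3 'a': node 8→9  emit P6@[2:3]
i=4 'b': node 9→10  emit P0@[2:4]
i=5 'b': node 10→11
i=6 'c': node 11→12  emit P2@[1:6]
i=7 'c': node 12→14 ·f
i=8 'c': node 14→19
i=9 'c': node 19→19 ·f
i=10 'a': node 19→20
i=11 'b': node 20→21  emit P4@[7:11]
i=12 'c': node 21→13 ·f
i=13 'a': node 13→1 ·f
i=14 'a': node 1→2  emit P6@[13:14]
i=15 'b': node 2→3  emit P0@[13:15]
i=16 'c': node 3→13 ·f
i=17 'c': node 13→14
i=18 'a': node 14→22
i=19 'b': node 22→23
i=20 'b': node 23→24
i=21 'b': node 24→25  emit P5@[16:21],P7@[18:21]
i=22 'a': node 25→8 ·f
i=23 'b': node 8→26 ·f
i=24 'b': node 26→27
i=25 'b': node 27→28  emit P7@[22:25]
i=26 'a': node 28→8 ·f
i=27 'a': node 8→9  emit P6@[26:27]
i=28 'b': node 9→10  emit P0@[26:28]
i=29 'c': node 10→13 ·f
i=30 'c': node 13→14
i=31 'c': node 14→19
i=32 'b': node 19→15 ·f
i=33 'a': node 15→8 ·f
i=34 'b': node 8→26 ·f
i=35 'b': node 26→27
i=36 'b': node 27→28  emit P7@[33:36]
i=37 'b': node 28→7 ·f
i=38 'a': node 7→8
i=39 'b': node 8→26 ·f
i=40 'b': node 26→27
i=41 'a': node 27→8 ·f
i=42 'a': node 8→9  emit P6@[41:42]
i=43 'b': node 9→10  emit P0@[41:43]
i=44 'b': node 10→11
i=45 'c': node 11→12  emit P2@[40:45]
i=46 'c': node 12→14 ·f
i=47 'c': node 14→19
i=48 'a': node 19→20
i=49 'b': node 20→21  emit P4@[45:49]
i=50 'b': node 21→24 ·f
i=51 'b': node 24→25  emit P5@[46:51],P7@[48:51]
i=52 'c': node 25→13 ·f
i=53 'c': node 13→14
i=54 'c': node 14→19
i=55 'b': node 19→15 ·f
i=56 'b': node 15→16
i=57 'b': node 16→17
i=58 'c': node 17→18  emit P3@[53:58]
i=59 'a': node 18→1 ·f
i=60 'c': node 1→4
i=61 'a': node 4→5
i=62 'b': node 5→6  emit P1@[59:62]
i=63 'a': node 6→8 ·f
i=64 'c': node 8→4 ·f
i=65 'c': node 4→14 ·f
i=66 'c': node 14→19
i=67 'b': node 19→15 ·f
i=68 'b': node 15→16
i=69 'b': node 16→17
i=70 'c': node 17→18  emit P3@[65:70]
i=71 'a': node 18→1 ·f
i=72 'b': node 1→26
i=73 'b': node 26→27
i=74 'b': node 27→28  emit P7@[71:74]
i=75 'b': node 28→7 ·f
i=76 'b': node 7→7 ·f
i=77 'a': node 7→8
i=78 'b': node 8→26 ·f

Matches: [[3,6],[4,0],[6,2],[11,4],[14,6],[15,0],[21,5],[21,7],[25,7],[27,6],[28,0],[36,7],[42,6],[43,0],[45,2],[49,4],[51,5],[51,7],[58,3],[62,1],[70,3],[74,7]]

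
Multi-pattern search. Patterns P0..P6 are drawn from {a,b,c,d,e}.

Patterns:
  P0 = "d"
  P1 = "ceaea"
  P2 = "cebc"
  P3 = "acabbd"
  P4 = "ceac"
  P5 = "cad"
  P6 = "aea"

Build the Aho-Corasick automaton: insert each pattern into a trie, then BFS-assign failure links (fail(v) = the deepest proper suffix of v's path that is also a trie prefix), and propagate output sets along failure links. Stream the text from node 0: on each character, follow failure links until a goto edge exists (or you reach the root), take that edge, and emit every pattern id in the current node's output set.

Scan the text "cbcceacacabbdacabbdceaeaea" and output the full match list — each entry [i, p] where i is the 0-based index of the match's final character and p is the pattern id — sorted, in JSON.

Construct AC machine:
Trie (insert patterns):
  n0 'ε': a→9 c→2 d→1
  n1 'd': ·  [P0 ends]
  n2 'c': a→16 e→3
  n3 'ce': a→4 b→7
  n4 'cea': c→15 e→5
  n5 'ceae': a→6
  n6 'ceaea': ·  [P1 ends]
  n7 'ceb': c→8
  n8 'cebc': ·  [P2 ends]
  n9 'a': c→10 e→18
  n10 'ac': a→11
  n11 'aca': b→12
  n12 'acab': b→13
  n13 'acabb': d→14
  n14 'acabbd': ·  [P3 ends]
  n15 'ceac': ·  [P4 ends]
  n16 'ca': d→17
  n17 'cad': ·  [P5 ends]
  n18 'ae': a→19
  n19 'aea': ·  [P6 ends]

BFS fail/out derivation:
  fail(1) 'd': from fail(0)=0 chase 'd': 0 ⇒ 0;  out={0}∪out(0)={0}
  fail(2) 'c': from fail(0)=0 chase 'c': 0 ⇒ 0;  out=∅∪out(0)=∅
  fail(9) 'a': from fail(0)=0 chase 'a': 0 ⇒ 0;  out=∅∪out(0)=∅
  fail(3) 'ce': from fail(2)=0 chase 'e': 0 ⇒ 0;  out=∅∪out(0)=∅
  fail(10) 'ac': from fail(9)=0 chase 'c': 0 ⇒ 2;  out=∅∪out(2)=∅
  fail(16) 'ca': from fail(2)=0 chase 'a': 0 ⇒ 9;  out=∅∪out(9)=∅
  fail(18) 'ae': from fail(9)=0 chase 'e': 0 ⇒ 0;  out=∅∪out(0)=∅
  fail(4) 'cea': from fail(3)=0 chase 'a': 0 ⇒ 9;  out=∅∪out(9)=∅
  fail(7) 'ceb': from fail(3)=0 chase 'b': 0 ⇒ 0;  out=∅∪out(0)=∅
  fail(11) 'aca': from fail(10)=2 chase 'a': 2 ⇒ 16;  out=∅∪out(16)=∅
  fail(17) 'cad': from fail(16)=9 chase 'd': 9→0 ⇒ 1;  out={5}∪out(1)={0,5}
  fail(19) 'aea': from fail(18)=0 chase 'a': 0 ⇒ 9;  out={6}∪out(9)={6}
  fail(5) 'ceae': from fail(4)=9 chase 'e': 9 ⇒ 18;  out=∅∪out(18)=∅
  fail(8) 'cebc': from fail(7)=0 chase 'c': 0 ⇒ 2;  out={2}∪out(2)={2}
  fail(12) 'acab': from fail(11)=16 chase 'b': 16→9→0 ⇒ 0;  out=∅∪out(0)=∅
  fail(15) 'ceac': from fail(4)=9 chase 'c': 9 ⇒ 10;  out={4}∪out(10)={4}
  fail(6) 'ceaea': from fail(5)=18 chase 'a': 18 ⇒ 19;  out={1}∪out(19)={1,6}
  fail(13) 'acabb': from fail(12)=0 chase 'b': 0 ⇒ 0;  out=∅∪out(0)=∅
  fail(14) 'acabbd': from fail(13)=0 chase 'd': 0 ⇒ 1;  out={3}∪out(1)={0,3}

Run:
i=0 'c': node 0→2
i=1 'b': node 2→0 (fail-walked)
i=2 'c': node 0→2
i=3 'c': node 2→2 (fail-walked)
i=4 'e': node 2→3
i=5 'a': node 3→4
i=6 'c': node 4→15  ** P4@[3:6]
i=7 'a': node 15→11 (fail-walked)
i=8 'c': node 11→10 (fail-walked)
i=9 'a': node 10→11
i=10 'b': node 11→12
i=11 'b': node 12→13
i=12 'd': node 13→14  ** P0@[12:12],P3@[7:12]
i=13 'a': node 14→9 (fail-walked)
i=14 'c': node 9→10
i=15 'a': node 10→11
i=16 'b': node 11→12
i=17 'b': node 12→13
i=18 'd': node 13→14  ** P0@[18:18],P3@[13:18]
i=19 'c': node 14→2 (fail-walked)
i=20 'e': node 2→3
i=21 'a': node 3→4
i=22 'e': node 4→5
i=23 'a': node 5→6  ** P1@[19:23],P6@[21:23]
i=24 'e': node 6→18 (fail-walked)
i=25 'a': node 18→19  ** P6@[23:25]

Matches: [[6,4],[12,0],[12,3],[18,0],[18,3],[23,1],[23,6],[25,6]]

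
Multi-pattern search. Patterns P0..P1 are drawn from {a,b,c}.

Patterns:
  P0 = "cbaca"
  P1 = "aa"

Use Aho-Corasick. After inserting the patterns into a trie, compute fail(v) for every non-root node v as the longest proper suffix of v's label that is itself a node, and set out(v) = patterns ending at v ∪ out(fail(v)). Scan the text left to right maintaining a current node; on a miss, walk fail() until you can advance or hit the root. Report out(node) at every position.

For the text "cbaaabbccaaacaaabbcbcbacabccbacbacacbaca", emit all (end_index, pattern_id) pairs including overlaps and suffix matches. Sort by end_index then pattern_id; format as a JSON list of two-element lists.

Build automaton:
Trie nodes:
  0='ε' goto a→6 c→1
  1='c' goto b→2
  2='cb' goto a→3
  3='cba' goto c→4
  4='cbac' goto a→5
  5='cbaca' goto ·  [P0 ends]
  6='a' goto a→7
  7='aa' goto ·  [P1 ends]

Failure links (BFS by depth):
  fail(1) 'c': from fail(0)=0 chase 'c': 0 ⇒ 0;  out=∅∪out(0)=∅
  fail(6) 'a': from fail(0)=0 chase 'a': 0 ⇒ 0;  out=∅∪out(0)=∅
  fail(2) 'cb': from fail(1)=0 chase 'b': 0 ⇒ 0;  out=∅∪out(0)=∅
  fail(7) 'aa': from fail(6)=0 chase 'a': 0 ⇒ 6;  out={1}∪out(6)={1}
  fail(3) 'cba': from fail(2)=0 chase 'a': 0 ⇒ 6;  out=∅∪out(6)=∅
  fail(4) 'cbac': from fail(3)=6 chase 'c': 6→0 ⇒ 1;  out=∅∪out(1)=∅
  fail(5) 'cbaca': from fail(4)=1 chase 'a': 1→0 ⇒ 6;  out={0}∪out(6)={0}

Scan:
[0] read 'c'  n0⇒n1
[1] read 'b'  n1⇒n2
[2] read 'a'  n2⇒n3
[3] read 'a'  n3⇒n7 ·f  → match P1@[2:3]
[4] read 'a'  n7⇒n7 ·f  → match P1@[3:4]
[5] read 'b'  n7⇒n0 ·f
[6] read 'b'  n0⇒n0
[7] read 'c'  n0⇒n1
[8] read 'c'  n1⇒n1 ·f
[9] read 'a'  n1⇒n6 ·f
[10] read 'a'  n6⇒n7  → match P1@[9:10]
[11] read 'a'  n7⇒n7 ·f  → match P1@[10:11]
[12] read 'c'  n7⇒n1 ·f
[13] read 'a'  n1⇒n6 ·f
[14] read 'a'  n6⇒n7  → match P1@[13:14]
[15] read 'a'  n7⇒n7 ·f  → match P1@[14:15]
[16] read 'b'  n7⇒n0 ·f
[17] read 'b'  n0⇒n0
[18] read 'c'  n0⇒n1
[19] read 'b'  n1⇒n2
[20] read 'c'  n2⇒n1 ·f
[21] read 'b'  n1⇒n2
[22] read 'a'  n2⇒n3
[23] read 'c'  n3⇒n4
[24] read 'a'  n4⇒n5  → match P0@[20:24]
[25] read 'b'  n5⇒n0 ·f
[26] read 'c'  n0⇒n1
[27] read 'c'  n1⇒n1 ·f
[28] read 'b'  n1⇒n2
[29] read 'a'  n2⇒n3
[30] read 'c'  n3⇒n4
[31] read 'b'  n4⇒n2 ·f
[32] read 'a'  n2⇒n3
[33] read 'c'  n3⇒n4
[34] read 'a'  n4⇒n5  → match P0@[30:34]
[35] read 'c'  n5⇒n1 ·f
[36] read 'b'  n1⇒n2
[37] read 'a'  n2⇒n3
[38] read 'c'  n3⇒n4
[39] read 'a'  n4⇒n5  → match P0@[35:39]

Matches: [[3,1],[4,1],[10,1],[11,1],[14,1],[15,1],[24,0],[34,0],[39,0]]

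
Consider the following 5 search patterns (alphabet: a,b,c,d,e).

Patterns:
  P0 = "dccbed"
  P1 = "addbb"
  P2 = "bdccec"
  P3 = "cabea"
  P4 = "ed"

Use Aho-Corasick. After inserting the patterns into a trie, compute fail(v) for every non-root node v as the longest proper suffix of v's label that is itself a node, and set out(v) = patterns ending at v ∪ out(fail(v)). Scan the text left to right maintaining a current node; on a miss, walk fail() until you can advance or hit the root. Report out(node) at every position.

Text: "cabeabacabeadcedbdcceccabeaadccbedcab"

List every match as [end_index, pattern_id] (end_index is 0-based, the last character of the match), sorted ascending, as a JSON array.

Build automaton:
Trie (insert patterns):
  n0 'ε': a→7 b→12 c→18 d→1 e→23
  n1 'd': c→2
  n2 'dc': c→3
  n3 'dcc': b→4
  n4 'dccb': e→5
  n5 'dccbe': d→6
  n6 'dccbed': ·  ←P0
  n7 'a': d→8
  n8 'ad': d→9
  n9 'add': b→10
  n10 'addb': b→11
  n11 'addbb': ·  ←P1
  n12 'b': d→13
  n13 'bd': c→14
  n14 'bdc': c→15
  n15 'bdcc': e→16
  n16 'bdcce': c→17
  n17 'bdccec': ·  ←P2
  n18 'c': a→19
  n19 'ca': b→20
  n20 'cab': e→21
  n21 'cabe': a→22
  n22 'cabea': ·  ←P3
  n23 'e': d→24
  n24 'ed': ·  ←P4

Failure links (BFS by depth):
  n1('d'): parent n0 fail=0; on 'd' 0 → fail=0;  out ∅∪∅=∅
  n7('a'): parent n0 fail=0; on 'a' 0 → fail=0;  out ∅∪∅=∅
  n12('b'): parent n0 fail=0; on 'b' 0 → fail=0;  out ∅∪∅=∅
  n18('c'): parent n0 fail=0; on 'c' 0 → fail=0;  out ∅∪∅=∅
  n23('e'): parent n0 fail=0; on 'e' 0 → fail=0;  out ∅∪∅=∅
  n2('dc'): parent n1 fail=0; on 'c' 0 → fail=18;  out ∅∪∅=∅
  n8('ad'): parent n7 fail=0; on 'd' 0 → fail=1;  out ∅∪∅=∅
  n13('bd'): parent n12 fail=0; on 'd' 0 → fail=1;  out ∅∪∅=∅
  n19('ca'): parent n18 fail=0; on 'a' 0 → fail=7;  out ∅∪∅=∅
  n24('ed'): parent n23 fail=0; on 'd' 0 → fail=1;  out {4}∪∅={4}
  n3('dcc'): parent n2 fail=18; on 'c' 18→0 → fail=18;  out ∅∪∅=∅
  n9('add'): parent n8 fail=1; on 'd' 1→0 → fail=1;  out ∅∪∅=∅
  n14('bdc'): parent n13 fail=1; on 'c' 1 → fail=2;  out ∅∪∅=∅
  n20('cab'): parent n19 fail=7; on 'b' 7→0 → fail=12;  out ∅∪∅=∅
  n4('dccb'): parent n3 fail=18; on 'b' 18→0 → fail=12;  out ∅∪∅=∅
  n10('addb'): parent n9 fail=1; on 'b' 1→0 → fail=12;  out ∅∪∅=∅
  n15('bdcc'): parent n14 fail=2; on 'c' 2 → fail=3;  out ∅∪∅=∅
  n21('cabe'): parent n20 fail=12; on 'e' 12→0 → fail=23;  out ∅∪∅=∅
  n5('dccbe'): parent n4 fail=12; on 'e' 12→0 → fail=23;  out ∅∪∅=∅
  n11('addbb'): parent n10 fail=12; on 'b' 12→0 → fail=12;  out {1}∪∅={1}
  n16('bdcce'): parent n15 fail=3; on 'e' 3→18→0 → fail=23;  out ∅∪∅=∅
  n22('cabea'): parent n21 fail=23; on 'a' 23→0 → fail=7;  out {3}∪∅={3}
  n6('dccbed'): parent n5 fail=23; on 'd' 23 → fail=24;  out {0}∪{4}={0,4}
  n17('bdccec'): parent n16 fail=23; on 'c' 23→0 → fail=18;  out {2}∪∅={2}

Run:
pos 0 'c': at 18
pos 1 'a': at 19
pos 2 'b': at 20
pos 3 'e': at 21
pos 4 'a': at 22  → match P3@[0:4]
pos 5 'b': at 12 ·f
pos 6 'a': at 7 ·f
pos 7 'c': at 18 ·f
pos 8 'a': at 19
pos 9 'b': at 20
pos 10 'e': at 21
pos 11 'a': at 22  → match P3@[7:11]
pos 12 'd': at 8 ·f
pos 13 'c': at 2 ·f
pos 14 'e': at 23 ·f
pos 15 'd': at 24  → match P4@[14:15]
pos 16 'b': at 12 ·f
pos 17 'd': at 13
pos 18 'c': at 14
pos 19 'c': at 15
pos 20 'e': at 16
pos 21 'c': at 17  → match P2@[16:21]
pos 22 'c': at 18 ·f
pos 23 'a': at 19
pos 24 'b': at 20
pos 25 'e': at 21
pos 26 'a': at 22  → match P3@[22:26]
pos 27 'a': at 7 ·f
pos 28 'd': at 8
pos 29 'c': at 2 ·f
pos 30 'c': at 3
pos 31 'b': at 4
pos 32 'e': at 5
pos 33 'd': at 6  → match P0@[28:33],P4@[32:33]
pos 34 'c': at 2 ·f
pos 35 'a': at 19 ·f
pos 36 'b': at 20

Matches: [[4,3],[11,3],[15,4],[21,2],[26,3],[33,0],[33,4]]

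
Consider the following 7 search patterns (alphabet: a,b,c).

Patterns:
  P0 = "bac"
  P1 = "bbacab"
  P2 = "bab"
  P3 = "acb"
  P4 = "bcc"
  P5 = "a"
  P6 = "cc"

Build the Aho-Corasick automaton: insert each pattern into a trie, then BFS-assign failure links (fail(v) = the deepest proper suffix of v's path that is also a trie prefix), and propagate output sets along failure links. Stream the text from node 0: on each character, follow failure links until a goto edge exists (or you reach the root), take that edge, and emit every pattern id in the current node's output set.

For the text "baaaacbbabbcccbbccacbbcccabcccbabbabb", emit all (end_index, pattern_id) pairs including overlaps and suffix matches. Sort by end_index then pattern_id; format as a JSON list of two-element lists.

Build automaton:
Trie nodes:
  0='ε' goto a→10 b→1 c→15
  1='b' goto a→2 b→4 c→13
  2='ba' goto b→9 c→3
  3='bac' goto ·  ←P0
  4='bb' goto a→5
  5='bba' goto c→6
  6='bbac' goto a→7
  7='bbaca' goto b→8
  8='bbacab' goto ·  ←P1
  9='bab' goto ·  ←P2
  10='a' goto c→11  ←P5
  11='ac' goto b→12
  12='acb' goto ·  ←P3
  13='bc' goto c→14
  14='bcc' goto ·  ←P4
  15='c' goto c→16
  16='cc' goto ·  ←P6

BFS fail/out derivation:
  n1('b'): parent n0 fail=0; on 'b' 0 → fail=0;  out ∅∪∅=∅
  n10('a'): parent n0 fail=0; on 'a' 0 → fail=0;  out {5}∪∅={5}
  n15('c'): parent n0 fail=0; on 'c' 0 → fail=0;  out ∅∪∅=∅
  n2('ba'): parent n1 fail=0; on 'a' 0 → fail=10;  out ∅∪{5}={5}
  n4('bb'): parent n1 fail=0; on 'b' 0 → fail=1;  out ∅∪∅=∅
  n11('ac'): parent n10 fail=0; on 'c' 0 → fail=15;  out ∅∪∅=∅
  n13('bc'): parent n1 fail=0; on 'c' 0 → fail=15;  out ∅∪∅=∅
  n16('cc'): parent n15 fail=0; on 'c' 0 → fail=15;  out {6}∪∅={6}
  n3('bac'): parent n2 fail=10; on 'c' 10 → fail=11;  out {0}∪∅={0}
  n5('bba'): parent n4 fail=1; on 'a' 1 → fail=2;  out ∅∪{5}={5}
  n9('bab'): parent n2 fail=10; on 'b' 10→0 → fail=1;  out {2}∪∅={2}
  n12('acb'): parent n11 fail=15; on 'b' 15→0 → fail=1;  out {3}∪∅={3}
  n14('bcc'): parent n13 fail=15; on 'c' 15 → fail=16;  out {4}∪{6}={4,6}
  n6('bbac'): parent n5 fail=2; on 'c' 2 → fail=3;  out ∅∪{0}={0}
  n7('bbaca'): parent n6 fail=3; on 'a' 3→11→15→0 → fail=10;  out ∅∪{5}={5}
  n8('bbacab'): parent n7 fail=10; on 'b' 10→0 → fail=1;  out {1}∪∅={1}

Text stream:
[0] read 'b'  n0⇒n1
[1] read 'a'  n1⇒n2  ** P5@[1:1]
[2] read 'a'  n2⇒n10 (via fail)  ** P5@[2:2]
[3] read 'a'  n10⇒n10 (via fail)  ** P5@[3:3]
[4] read 'a'  n10⇒n10 (via fail)  ** P5@[4:4]
[5] read 'c'  n10⇒n11
[6] read 'b'  n11⇒n12  ** P3@[4:6]
[7] read 'b'  n12⇒n4 (via fail)
[8] read 'a'  n4⇒n5  ** P5@[8:8]
[9] read 'b'  n5⇒n9 (via fail)  ** P2@[7:9]
[10] read 'b'  n9⇒n4 (via fail)
[11] read 'c'  n4⇒n13 (via fail)
[12] read 'c'  n13⇒n14  ** P4@[10:12],P6@[11:12]
[13] read 'c'  n14⇒n16 (via fail)  ** P6@[12:13]
[14] read 'b'  n16⇒n1 (via fail)
[15] read 'b'  n1⇒n4
[16] read 'c'  n4⇒n13 (via fail)
[17] read 'c'  n13⇒n14  ** P4@[15:17],P6@[16:17]
[18] read 'a'  n14⇒n10 (via fail)  ** P5@[18:18]
[19] read 'c'  n10⇒n11
[20] read 'b'  n11⇒n12  ** P3@[18:20]
[21] read 'b'  n12⇒n4 (via fail)
[22] read 'c'  n4⇒n13 (via fail)
[23] read 'c'  n13⇒n14  ** P4@[21:23],P6@[22:23]
[24] read 'c'  n14⇒n16 (via fail)  ** P6@[23:24]
[25] read 'a'  n16⇒n10 (via fail)  ** P5@[25:25]
[26] read 'b'  n10⇒n1 (via fail)
[27] read 'c'  n1⇒n13
[28] read 'c'  n13⇒n14  ** P4@[26:28],P6@[27:28]
[29] read 'c'  n14⇒n16 (via fail)  ** P6@[28:29]
[30] read 'b'  n16⇒n1 (via fail)
[31] read 'a'  n1⇒n2  ** P5@[31:31]
[32] read 'b'  n2⇒n9  ** P2@[30:32]
[33] read 'b'  n9⇒n4 (via fail)
[34] read 'a'  n4⇒n5  ** P5@[34:34]
[35] read 'b'  n5⇒n9 (via fail)  ** P2@[33:35]
[36] read 'b'  n9⇒n4 (via fail)

All matches (sorted): [[1,5],[2,5],[3,5],[4,5],[6,3],[8,5],[9,2],[12,4],[12,6],[13,6],[17,4],[17,6],[18,5],[20,3],[23,4],[23,6],[24,6],[25,5],[28,4],[28,6],[29,6],[31,5],[32,2],[34,5],[35,2]]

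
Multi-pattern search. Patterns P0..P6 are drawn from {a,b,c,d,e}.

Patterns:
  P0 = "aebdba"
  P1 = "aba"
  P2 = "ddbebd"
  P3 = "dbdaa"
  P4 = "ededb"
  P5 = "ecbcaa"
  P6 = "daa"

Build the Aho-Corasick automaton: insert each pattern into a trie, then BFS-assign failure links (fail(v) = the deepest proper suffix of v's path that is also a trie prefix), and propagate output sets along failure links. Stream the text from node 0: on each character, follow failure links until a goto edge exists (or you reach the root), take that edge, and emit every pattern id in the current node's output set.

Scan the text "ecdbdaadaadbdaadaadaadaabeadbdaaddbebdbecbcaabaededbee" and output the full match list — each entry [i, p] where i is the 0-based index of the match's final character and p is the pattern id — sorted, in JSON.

Construct AC machine:
Trie (insert patterns):
  0='ε' goto a→1 d→9 e→19
  1='a' goto b→7 e→2
  2='ae' goto b→3
  3='aeb' goto d→4
  4='aebd' goto b→5
  5='aebdb' goto a→6
  6='aebdba' goto ·  [P0 ends]
  7='ab' goto a→8
  8='aba' goto ·  [P1 ends]
  9='d' goto a→29 b→15 d→10
  10='dd' goto b→11
  11='ddb' goto e→12
  12='ddbe' goto b→13
  13='ddbeb' goto d→14
  14='ddbebd' goto ·  [P2 ends]
  15='db' goto d→16
  16='dbd' goto a→17
  17='dbda' goto a→18
  18='dbdaa' goto ·  [P3 ends]
  19='e' goto c→24 d→20
  20='ed' goto e→21
  21='ede' goto d→22
  22='eded' goto b→23
  23='ededb' goto ·  [P4 ends]
  24='ec' goto b→25
  25='ecb' goto c→26
  26='ecbc' goto a→27
  27='ecbca' goto a→28
  28='ecbcaa' goto ·  [P5 ends]
  29='da' goto a→30
  30='daa' goto ·  [P6 ends]

BFS fail/out derivation:
  n1('a'): parent n0 fail=0; on 'a' 0 → fail=0;  out ∅∪∅=∅
  n9('d'): parent n0 fail=0; on 'd' 0 → fail=0;  out ∅∪∅=∅
  n19('e'): parent n0 fail=0; on 'e' 0 → fail=0;  out ∅∪∅=∅
  n2('ae'): parent n1 fail=0; on 'e' 0 → fail=19;  out ∅∪∅=∅
  n7('ab'): parent n1 fail=0; on 'b' 0 → fail=0;  out ∅∪∅=∅
  n10('dd'): parent n9 fail=0; on 'd' 0 → fail=9;  out ∅∪∅=∅
  n15('db'): parent n9 fail=0; on 'b' 0 → fail=0;  out ∅∪∅=∅
  n20('ed'): parent n19 fail=0; on 'd' 0 → fail=9;  out ∅∪∅=∅
  n24('ec'): parent n19 fail=0; on 'c' 0 → fail=0;  out ∅∪∅=∅
  n29('da'): parent n9 fail=0; on 'a' 0 → fail=1;  out ∅∪∅=∅
  n3('aeb'): parent n2 fail=19; on 'b' 19→0 → fail=0;  out ∅∪∅=∅
  n8('aba'): parent n7 fail=0; on 'a' 0 → fail=1;  out {1}∪∅={1}
  n11('ddb'): parent n10 fail=9; on 'b' 9 → fail=15;  out ∅∪∅=∅
  n16('dbd'): parent n15 fail=0; on 'd' 0 → fail=9;  out ∅∪∅=∅
  n21('ede'): parent n20 fail=9; on 'e' 9→0 → fail=19;  out ∅∪∅=∅
  n25('ecb'): parent n24 fail=0; on 'b' 0 → fail=0;  out ∅∪∅=∅
  n30('daa'): parent n29 fail=1; on 'a' 1→0 → fail=1;  out {6}∪∅={6}
  n4('aebd'): parent n3 fail=0; on 'd' 0 → fail=9;  out ∅∪∅=∅
  n12('ddbe'): parent n11 fail=15; on 'e' 15→0 → fail=19;  out ∅∪∅=∅
  n17('dbda'): parent n16 fail=9; on 'a' 9 → fail=29;  out ∅∪∅=∅
  n22('eded'): parent n21 fail=19; on 'd' 19 → fail=20;  out ∅∪∅=∅
  n26('ecbc'): parent n25 fail=0; on 'c' 0 → fail=0;  out ∅∪∅=∅
  n5('aebdb'): parent n4 fail=9; on 'b' 9 → fail=15;  out ∅∪∅=∅
  n13('ddbeb'): parent n12 fail=19; on 'b' 19→0 → fail=0;  out ∅∪∅=∅
  n18('dbdaa'): parent n17 fail=29; on 'a' 29 → fail=30;  out {3}∪{6}={3,6}
  n23('ededb'): parent n22 fail=20; on 'b' 20→9 → fail=15;  out {4}∪∅={4}
  n27('ecbca'): parent n26 fail=0; on 'a' 0 → fail=1;  out ∅∪∅=∅
  n6('aebdba'): parent n5 fail=15; on 'a' 15→0 → fail=1;  out {0}∪∅={0}
  n14('ddbebd'): parent n13 fail=0; on 'd' 0 → fail=9;  out {2}∪∅={2}
  n28('ecbcaa'): parent n27 fail=1; on 'a' 1→0 → fail=1;  out {5}∪∅={5}

Text stream:
i=0 'e': node 0→19
i=1 'c': node 19→24
i=2 'd': node 24→9 (via fail)
i=3 'b': node 9→15
i=4 'd': node 15→16
i=5 'a': node 16→17
i=6 'a': node 17→18  → match P3@[2:6],P6@[4:6]
i=7 'd': node 18→9 (via fail)
i=8 'a': node 9→29
i=9 'a': node 29→30  → match P6@[7:9]
i=10 'd': node 30→9 (via fail)
i=11 'b': node 9→15
i=12 'd': node 15→16
i=13 'a': node 16→17
i=14 'a': node 17→18  → match P3@[10:14],P6@[12:14]
i=15 'd': node 18→9 (via fail)
i=16 'a': node 9→29
i=17 'a': node 29→30  → match P6@[15:17]
i=18 'd': node 30→9 (via fail)
i=19 'a': node 9→29
i=20 'a': node 29→30  → match P6@[18:20]
i=21 'd': node 30→9 (via fail)
i=22 'a': node 9→29
i=23 'a': node 29→30  → match P6@[21:23]
i=24 'b': node 30→7 (via fail)
i=25 'e': node 7→19 (via fail)
i=26 'a': node 19→1 (via fail)
i=27 'd': node 1→9 (via fail)
i=28 'b': node 9→15
i=29 'd': node 15→16
i=30 'a': node 16→17
i=31 'a': node 17→18  → match P3@[27:31],P6@[29:31]
i=32 'd': node 18→9 (via fail)
i=33 'd': node 9→10
i=34 'b': node 10→11
i=35 'e': node 11→12
i=36 'b': node 12→13
i=37 'd': node 13→14  → match P2@[32:37]
i=38 'b': node 14→15 (via fail)
i=39 'e': node 15→19 (via fail)
i=40 'c': node 19→24
i=41 'b': node 24→25
i=42 'c': node 25→26
i=43 'a': node 26→27
i=44 'a': node 27→28  → match P5@[39:44]
i=45 'b': node 28→7 (via fail)
i=46 'a': node 7→8  → match P1@[44:46]
i=47 'e': node 8→2 (via fail)
i=48 'd': node 2→20 (via fail)
i=49 'e': node 20→21
i=50 'd': node 21→22
i=51 'b': node 22→23  → match P4@[47:51]
i=52 'e': node 23→19 (via fail)
i=53 'e': node 19→19 (via fail)

Matches: [[6,3],[6,6],[9,6],[14,3],[14,6],[17,6],[20,6],[23,6],[31,3],[31,6],[37,2],[44,5],[46,1],[51,4]]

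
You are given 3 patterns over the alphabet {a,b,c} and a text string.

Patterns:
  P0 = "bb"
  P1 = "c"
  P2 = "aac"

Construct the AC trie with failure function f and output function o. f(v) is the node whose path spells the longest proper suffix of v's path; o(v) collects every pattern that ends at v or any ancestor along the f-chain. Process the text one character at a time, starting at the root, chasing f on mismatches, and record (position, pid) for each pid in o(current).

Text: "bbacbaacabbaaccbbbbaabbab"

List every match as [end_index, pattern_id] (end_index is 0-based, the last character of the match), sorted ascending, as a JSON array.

Build automaton:
Trie nodes:
  0='ε' goto a→4 b→1 c→3
  1='b' goto b→2
  2='bb' goto ·  [P0 ends]
  3='c' goto ·  [P1 ends]
  4='a' goto a→5
  5='aa' goto c→6
  6='aac' goto ·  [P2 ends]

Failure links (BFS by depth):
  fail(1) 'b': from fail(0)=0 chase 'b': 0 ⇒ 0;  out=∅∪out(0)=∅
  fail(3) 'c': from fail(0)=0 chase 'c': 0 ⇒ 0;  out={1}∪out(0)={1}
  fail(4) 'a': from fail(0)=0 chase 'a': 0 ⇒ 0;  out=∅∪out(0)=∅
  fail(2) 'bb': from fail(1)=0 chase 'b': 0 ⇒ 1;  out={0}∪out(1)={0}
  fail(5) 'aa': from fail(4)=0 chase 'a': 0 ⇒ 4;  out=∅∪out(4)=∅
  fail(6) 'aac': from fail(5)=4 chase 'c': 4→0 ⇒ 3;  out={2}∪out(3)={1,2}

Run:
[0] read 'b'  n0⇒n1
[1] read 'b'  n1⇒n2  ** P0@[0:1]
[2] read 'a'  n2⇒n4 ·f
[3] read 'c'  n4⇒n3 ·f  ** P1@[3:3]
[4] read 'b'  n3⇒n1 ·f
[5] read 'a'  n1⇒n4 ·f
[6] read 'a'  n4⇒n5
[7] read 'c'  n5⇒n6  ** P1@[7:7],P2@[5:7]
[8] read 'a'  n6⇒n4 ·f
[9] read 'b'  n4⇒n1 ·f
[10] read 'b'  n1⇒n2  ** P0@[9:10]
[11] read 'a'  n2⇒n4 ·f
[12] read 'a'  n4⇒n5
[13] read 'c'  n5⇒n6  ** P1@[13:13],P2@[11:13]
[14] read 'c'  n6⇒n3 ·f  ** P1@[14:14]
[15] read 'b'  n3⇒n1 ·f
[16] read 'b'  n1⇒n2  ** P0@[15:16]
[17] read 'b'  n2⇒n2 ·f  ** P0@[16:17]
[18] read 'b'  n2⇒n2 ·f  ** P0@[17:18]
[19] read 'a'  n2⇒n4 ·f
[20] read 'a'  n4⇒n5
[21] read 'b'  n5⇒n1 ·f
[22] read 'b'  n1⇒n2  ** P0@[21:22]
[23] read 'a'  n2⇒n4 ·f
[24] read 'b'  n4⇒n1 ·f

Result: [[1,0],[3,1],[7,1],[7,2],[10,0],[13,1],[13,2],[14,1],[16,0],[17,0],[18,0],[22,0]]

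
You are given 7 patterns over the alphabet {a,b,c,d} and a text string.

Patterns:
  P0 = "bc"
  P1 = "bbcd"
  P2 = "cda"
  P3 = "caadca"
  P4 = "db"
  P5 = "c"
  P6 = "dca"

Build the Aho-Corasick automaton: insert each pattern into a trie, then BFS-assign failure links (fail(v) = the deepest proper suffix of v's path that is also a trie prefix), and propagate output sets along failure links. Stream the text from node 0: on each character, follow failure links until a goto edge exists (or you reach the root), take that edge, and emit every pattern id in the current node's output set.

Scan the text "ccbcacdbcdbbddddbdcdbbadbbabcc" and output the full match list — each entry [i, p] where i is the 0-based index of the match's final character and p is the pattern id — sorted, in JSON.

Build automaton:
Trie nodes:
  0='ε' goto b→1 c→6 d→14
  1='b' goto b→3 c→2
  2='bc' goto ·  ←P0
  3='bb' goto c→4
  4='bbc' goto d→5
  5='bbcd' goto ·  ←P1
  6='c' goto a→9 d→7  ←P5
  7='cd' goto a→8
  8='cda' goto ·  ←P2
  9='ca' goto a→10
  10='caa' goto d→11
  11='caad' goto c→12
  12='caadc' goto a→13
  13='caadca' goto ·  ←P3
  14='d' goto b→15 c→16
  15='db' goto ·  ←P4
  16='dc' goto a→17
  17='dca' goto ·  ←P6

Failure links (BFS by depth):
  fail(1) 'b': from fail(0)=0 chase 'b': 0 ⇒ 0;  out=∅∪out(0)=∅
  fail(6) 'c': from fail(0)=0 chase 'c': 0 ⇒ 0;  out={5}∪out(0)={5}
  fail(14) 'd': from fail(0)=0 chase 'd': 0 ⇒ 0;  out=∅∪out(0)=∅
  fail(2) 'bc': from fail(1)=0 chase 'c': 0 ⇒ 6;  out={0}∪out(6)={0,5}
  fail(3) 'bb': from fail(1)=0 chase 'b': 0 ⇒ 1;  out=∅∪out(1)=∅
  fail(7) 'cd': from fail(6)=0 chase 'd': 0 ⇒ 14;  out=∅∪out(14)=∅
  fail(9) 'ca': from fail(6)=0 chase 'a': 0 ⇒ 0;  out=∅∪out(0)=∅
  fail(15) 'db': from fail(14)=0 chase 'b': 0 ⇒ 1;  out={4}∪out(1)={4}
  fail(16) 'dc': from fail(14)=0 chase 'c': 0 ⇒ 6;  out=∅∪out(6)={5}
  fail(4) 'bbc': from fail(3)=1 chase 'c': 1 ⇒ 2;  out=∅∪out(2)={0,5}
  fail(8) 'cda': from fail(7)=14 chase 'a': 14→0 ⇒ 0;  out={2}∪out(0)={2}
  fail(10) 'caa': from fail(9)=0 chase 'a': 0 ⇒ 0;  out=∅∪out(0)=∅
  fail(17) 'dca': from fail(16)=6 chase 'a': 6 ⇒ 9;  out={6}∪out(9)={6}
  fail(5) 'bbcd': from fail(4)=2 chase 'd': 2→6 ⇒ 7;  out={1}∪out(7)={1}
  fail(11) 'caad': from fail(10)=0 chase 'd': 0 ⇒ 14;  out=∅∪out(14)=∅
  fail(12) 'caadc': from fail(11)=14 chase 'c': 14 ⇒ 16;  out=∅∪out(16)={5}
  fail(13) 'caadca': from fail(12)=16 chase 'a': 16 ⇒ 17;  out={3}∪out(17)={3,6}

Scan:
i=0 'c': node 0→6  ** P5@[0:0]
i=1 'c': node 6→6 (via fail)  ** P5@[1:1]
i=2 'b': node 6→1 (via fail)
i=3 'c': node 1→2  ** P0@[2:3],P5@[3:3]
i=4 'a': node 2→9 (via fail)
i=5 'c': node 9→6 (via fail)  ** P5@[5:5]
i=6 'd': node 6→7
i=7 'b': node 7→15 (via fail)  ** P4@[6:7]
i=8 'c': node 15→2 (via fail)  ** P0@[7:8],P5@[8:8]
i=9 'd': node 2→7 (via fail)
i=10 'b': node 7→15 (via fail)  ** P4@[9:10]
i=11 'b': node 15→3 (via fail)
i=12 'd': node 3→14 (via fail)
i=13 'd': node 14→14 (via fail)
i=14 'd': node 14→14 (via fail)
i=15 'd': node 14→14 (via fail)
i=16 'b': node 14→15  ** P4@[15:16]
i=17 'd': node 15→14 (via fail)
i=18 'c': node 14→16  ** P5@[18:18]
i=19 'd': node 16→7 (via fail)
i=20 'b': node 7→15 (via fail)  ** P4@[19:20]
i=21 'b': node 15→3 (via fail)
i=22 'a': node 3→0 (via fail)
i=23 'd': node 0→14
i=24 'b': node 14→15  ** P4@[23:24]
i=25 'b': node 15→3 (via fail)
i=26 'a': node 3→0 (via fail)
i=27 'b': node 0→1
i=28 'c': node 1→2  ** P0@[27:28],P5@[28:28]
i=29 'c': node 2→6 (via fail)  ** P5@[29:29]

All matches (sorted): [[0,5],[1,5],[3,0],[3,5],[5,5],[7,4],[8,0],[8,5],[10,4],[16,4],[18,5],[20,4],[24,4],[28,0],[28,5],[29,5]]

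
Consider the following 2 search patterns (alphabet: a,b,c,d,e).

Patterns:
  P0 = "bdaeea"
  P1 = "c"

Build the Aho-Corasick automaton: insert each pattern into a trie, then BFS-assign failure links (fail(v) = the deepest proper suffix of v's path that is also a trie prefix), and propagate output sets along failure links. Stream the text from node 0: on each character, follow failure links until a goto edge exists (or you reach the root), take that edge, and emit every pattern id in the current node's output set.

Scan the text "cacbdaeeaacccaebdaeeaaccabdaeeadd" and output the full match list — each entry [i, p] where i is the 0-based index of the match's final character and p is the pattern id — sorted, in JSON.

Build automaton:
Trie (insert patterns):
  n0 'ε': b→1 c→7
  n1 'b': d→2
  n2 'bd': a→3
  n3 'bda': e→4
  n4 'bdae': e→5
  n5 'bdaee': a→6
  n6 'bdaeea': ·  [P0 ends]
  n7 'c': ·  [P1 ends]

Failure links (BFS by depth):
  fail(1) 'b': from fail(0)=0 chase 'b': 0 ⇒ 0;  out=∅∪out(0)=∅
  fail(7) 'c': from fail(0)=0 chase 'c': 0 ⇒ 0;  out={1}∪out(0)={1}
  fail(2) 'bd': from fail(1)=0 chase 'd': 0 ⇒ 0;  out=∅∪out(0)=∅
  fail(3) 'bda': from fail(2)=0 chase 'a': 0 ⇒ 0;  out=∅∪out(0)=∅
  fail(4) 'bdae': from fail(3)=0 chase 'e': 0 ⇒ 0;  out=∅∪out(0)=∅
  fail(5) 'bdaee': from fail(4)=0 chase 'e': 0 ⇒ 0;  out=∅∪out(0)=∅
  fail(6) 'bdaeea': from fail(5)=0 chase 'a': 0 ⇒ 0;  out={0}∪out(0)={0}

Text stream:
i=0 'c': node 0→7  ** P1@[0:0]
i=1 'a': node 7→0 (fail-walked)
i=2 'c': node 0→7  ** P1@[2:2]
i=3 'b': node 7→1 (fail-walked)
i=4 'd': node 1→2
i=5 'a': node 2→3
i=6 'e': node 3→4
i=7 'e': node 4→5
i=8 'a': node 5→6  ** P0@[3:8]
i=9 'a': node 6→0 (fail-walked)
i=10 'c': node 0→7  ** P1@[10:10]
i=11 'c': node 7→7 (fail-walked)  ** P1@[11:11]
i=12 'c': node 7→7 (fail-walked)  ** P1@[12:12]
i=13 'a': node 7→0 (fail-walked)
i=14 'e': node 0→0
i=15 'b': node 0→1
i=16 'd': node 1→2
i=17 'a': node 2→3
i=18 'e': node 3→4
i=19 'e': node 4→5
i=20 'a': node 5→6  ** P0@[15:20]
i=21 'a': node 6→0 (fail-walked)
i=22 'c': node 0→7  ** P1@[22:22]
i=23 'c': node 7→7 (fail-walked)  ** P1@[23:23]
i=24 'a': node 7→0 (fail-walked)
i=25 'b': node 0→1
i=26 'd': node 1→2
i=27 'a': node 2→3
i=28 'e': node 3→4
i=29 'e': node 4→5
i=30 'a': node 5→6  ** P0@[25:30]
i=31 'd': node 6→0 (fail-walked)
i=32 'd': node 0→0

Result: [[0,1],[2,1],[8,0],[10,1],[11,1],[12,1],[20,0],[22,1],[23,1],[30,0]]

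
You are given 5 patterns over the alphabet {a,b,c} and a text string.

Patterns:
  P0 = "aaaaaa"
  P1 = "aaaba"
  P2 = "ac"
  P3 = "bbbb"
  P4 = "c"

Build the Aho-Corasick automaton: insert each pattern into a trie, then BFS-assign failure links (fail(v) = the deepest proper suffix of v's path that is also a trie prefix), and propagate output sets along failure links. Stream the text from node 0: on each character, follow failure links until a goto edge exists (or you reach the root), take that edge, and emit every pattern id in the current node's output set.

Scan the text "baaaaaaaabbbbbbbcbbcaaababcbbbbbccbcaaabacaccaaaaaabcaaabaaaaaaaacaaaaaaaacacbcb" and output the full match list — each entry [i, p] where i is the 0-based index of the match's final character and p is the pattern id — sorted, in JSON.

Build:
Trie nodes:
  0='ε' goto a→1 b→10 c→14
  1='a' goto a→2 c→9
  2='aa' goto a→3
  3='aaa' goto a→4 b→7
  4='aaaa' goto a→5
  5='aaaaa' goto a→6
  6='aaaaaa' goto ·  [P0 ends]
  7='aaab' goto a→8
  8='aaaba' goto ·  [P1 ends]
  9='ac' goto ·  [P2 ends]
  10='b' goto b→11
  11='bb' goto b→12
  12='bbb' goto b→13
  13='bbbb' goto ·  [P3 ends]
  14='c' goto ·  [P4 ends]

Failure links (BFS by depth):
  n1('a'): parent n0 fail=0; on 'a' 0 → fail=0;  out ∅∪∅=∅
  n10('b'): parent n0 fail=0; on 'b' 0 → fail=0;  out ∅∪∅=∅
  n14('c'): parent n0 fail=0; on 'c' 0 → fail=0;  out {4}∪∅={4}
  n2('aa'): parent n1 fail=0; on 'a' 0 → fail=1;  out ∅∪∅=∅
  n9('ac'): parent n1 fail=0; on 'c' 0 → fail=14;  out {2}∪{4}={2,4}
  n11('bb'): parent n10 fail=0; on 'b' 0 → fail=10;  out ∅∪∅=∅
  n3('aaa'): parent n2 fail=1; on 'a' 1 → fail=2;  out ∅∪∅=∅
  n12('bbb'): parent n11 fail=10; on 'b' 10 → fail=11;  out ∅∪∅=∅
  n4('aaaa'): parent n3 fail=2; on 'a' 2 → fail=3;  out ∅∪∅=∅
  n7('aaab'): parent n3 fail=2; on 'b' 2→1→0 → fail=10;  out ∅∪∅=∅
  n13('bbbb'): parent n12 fail=11; on 'b' 11 → fail=12;  out {3}∪∅={3}
  n5('aaaaa'): parent n4 fail=3; on 'a' 3 → fail=4;  out ∅∪∅=∅
  n8('aaaba'): parent n7 fail=10; on 'a' 10→0 → fail=1;  out {1}∪∅={1}
  n6('aaaaaa'): parent n5 fail=4; on 'a' 4 → fail=5;  out {0}∪∅={0}

Text stream:
[0] read 'b'  n0⇒n10
[1] read 'a'  n10⇒n1 (via fail)
[2] read 'a'  n1⇒n2
[3] read 'a'  n2⇒n3
[4] read 'a'  n3⇒n4
[5] read 'a'  n4⇒n5
[6] read 'a'  n5⇒n6  emit P0@[1:6]
[7] read 'a'  n6⇒n6 (via fail)  emit P0@[2:7]
[8] read 'a'  n6⇒n6 (via fail)  emit P0@[3:8]
[9] read 'b'  n6⇒n7 (via fail)
[10] read 'b'  n7⇒n11 (via fail)
[11] read 'b'  n11⇒n12
[12] read 'b'  n12⇒n13  emit P3@[9:12]
[13] read 'b'  n13⇒n13 (via fail)  emit P3@[10:13]
[14] read 'b'  n13⇒n13 (via fail)  emit P3@[11:14]
[15] read 'b'  n13⇒n13 (via fail)  emit P3@[12:15]
[16] read 'c'  n13⇒n14 (via fail)  emit P4@[16:16]
[17] read 'b'  n14⇒n10 (via fail)
[18] read 'b'  n10⇒n11
[19] read 'c'  n11⇒n14 (via fail)  emit P4@[19:19]
[20] read 'a'  n14⇒n1 (via fail)
[21] read 'a'  n1⇒n2
[22] read 'a'  n2⇒n3
[23] read 'b'  n3⇒n7
[24] read 'a'  n7⇒n8  emit P1@[20:24]
[25] read 'b'  n8⇒n10 (via fail)
[26] read 'c'  n10⇒n14 (via fail)  emit P4@[26:26]
[27] read 'b'  n14⇒n10 (via fail)
[28] read 'b'  n10⇒n11
[29] read 'b'  n11⇒n12
[30] read 'b'  n12⇒n13  emit P3@[27:30]
[31] read 'b'  n13⇒n13 (via fail)  emit P3@[28:31]
[32] read 'c'  n13⇒n14 (via fail)  emit P4@[32:32]
[33] read 'c'  n14⇒n14 (via fail)  emit P4@[33:33]
[34] read 'b'  n14⇒n10 (via fail)
[35] read 'c'  n10⇒n14 (via fail)  emit P4@[35:35]
[36] read 'a'  n14⇒n1 (via fail)
[37] read 'a'  n1⇒n2
[38] read 'a'  n2⇒n3
[39] read 'b'  n3⇒n7
[40] read 'a'  n7⇒n8  emit P1@[36:40]
[41] read 'c'  n8⇒n9 (via fail)  emit P2@[40:41],P4@[41:41]
[42] read 'a'  n9⇒n1 (via fail)
[43] read 'c'  n1⇒n9  emit P2@[42:43],P4@[43:43]
[44] read 'c'  n9⇒n14 (via fail)  emit P4@[44:44]
[45] read 'a'  n14⇒n1 (via fail)
[46] read 'a'  n1⇒n2
[47] read 'a'  n2⇒n3
[48] read 'a'  n3⇒n4
[49] read 'a'  n4⇒n5
[50] read 'a'  n5⇒n6  emit P0@[45:50]
[51] read 'b'  n6⇒n7 (via fail)
[52] read 'c'  n7⇒n14 (via fail)  emit P4@[52:52]
[53] read 'a'  n14⇒n1 (via fail)
[54] read 'a'  n1⇒n2
[55] read 'a'  n2⇒n3
[56] read 'b'  n3⇒n7
[57] read 'a'  n7⇒n8  emit P1@[53:57]
[58] read 'a'  n8⇒n2 (via fail)
[59] read 'a'  n2⇒n3
[60] read 'a'  n3⇒n4
[61] read 'a'  n4⇒n5
[62] read 'a'  n5⇒n6  emit P0@[57:62]
[63] read 'a'  n6⇒n6 (via fail)  emit P0@[58:63]
[64] read 'a'  n6⇒n6 (via fail)  emit P0@[59:64]
[65] read 'c'  n6⇒n9 (via fail)  emit P2@[64:65],P4@[65:65]
[66] read 'a'  n9⇒n1 (via fail)
[67] read 'a'  n1⇒n2
[68] read 'a'  n2⇒n3
[69] read 'a'  n3⇒n4
[70] read 'a'  n4⇒n5
[71] read 'a'  n5⇒n6  emit P0@[66:71]
[72] read 'a'  n6⇒n6 (via fail)  emit P0@[67:72]
[73] read 'a'  n6⇒n6 (via fail)  emit P0@[68:73]
[74] read 'c'  n6⇒n9 (via fail)  emit P2@[73:74],P4@[74:74]
[75] read 'a'  n9⇒n1 (via fail)
[76] read 'c'  n1⇒n9  emit P2@[75:76],P4@[76:76]
[77] read 'b'  n9⇒n10 (via fail)
[78] read 'c'  n10⇒n14 (via fail)  emit P4@[78:78]
[79] read 'b'  n14⇒n10 (via fail)

Result: [[6,0],[7,0],[8,0],[12,3],[13,3],[14,3],[15,3],[16,4],[19,4],[24,1],[26,4],[30,3],[31,3],[32,4],[33,4],[35,4],[40,1],[41,2],[41,4],[43,2],[43,4],[44,4],[50,0],[52,4],[57,1],[62,0],[63,0],[64,0],[65,2],[65,4],[71,0],[72,0],[73,0],[74,2],[74,4],[76,2],[76,4],[78,4]]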